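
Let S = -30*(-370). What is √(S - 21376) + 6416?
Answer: 6416 + 2*I*√2569 ≈ 6416.0 + 101.37*I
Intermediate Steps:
S = 11100
√(S - 21376) + 6416 = √(11100 - 21376) + 6416 = √(-10276) + 6416 = 2*I*√2569 + 6416 = 6416 + 2*I*√2569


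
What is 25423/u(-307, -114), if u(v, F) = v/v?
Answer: 25423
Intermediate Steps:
u(v, F) = 1
25423/u(-307, -114) = 25423/1 = 25423*1 = 25423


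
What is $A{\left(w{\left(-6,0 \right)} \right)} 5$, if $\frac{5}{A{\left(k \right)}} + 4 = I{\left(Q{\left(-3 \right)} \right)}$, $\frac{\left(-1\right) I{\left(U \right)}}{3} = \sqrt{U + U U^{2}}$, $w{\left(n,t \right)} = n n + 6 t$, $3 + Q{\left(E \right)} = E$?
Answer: $- \frac{50}{1007} + \frac{75 i \sqrt{222}}{2014} \approx -0.049652 + 0.55485 i$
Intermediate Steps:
$Q{\left(E \right)} = -3 + E$
$w{\left(n,t \right)} = n^{2} + 6 t$
$I{\left(U \right)} = - 3 \sqrt{U + U^{3}}$ ($I{\left(U \right)} = - 3 \sqrt{U + U U^{2}} = - 3 \sqrt{U + U^{3}}$)
$A{\left(k \right)} = \frac{5}{-4 - 3 i \sqrt{222}}$ ($A{\left(k \right)} = \frac{5}{-4 - 3 \sqrt{\left(-3 - 3\right) + \left(-3 - 3\right)^{3}}} = \frac{5}{-4 - 3 \sqrt{-6 + \left(-6\right)^{3}}} = \frac{5}{-4 - 3 \sqrt{-6 - 216}} = \frac{5}{-4 - 3 \sqrt{-222}} = \frac{5}{-4 - 3 i \sqrt{222}}$)
$A{\left(w{\left(-6,0 \right)} \right)} 5 = \left(- \frac{10}{1007} + \frac{15 i \sqrt{222}}{2014}\right) 5 = - \frac{50}{1007} + \frac{75 i \sqrt{222}}{2014}$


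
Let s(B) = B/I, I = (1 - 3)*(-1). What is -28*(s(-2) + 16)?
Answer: -420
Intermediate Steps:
I = 2 (I = -2*(-1) = 2)
s(B) = B/2
-28*(s(-2) + 16) = -28*((½)*(-2) + 16) = -28*(-1 + 16) = -28*15 = -420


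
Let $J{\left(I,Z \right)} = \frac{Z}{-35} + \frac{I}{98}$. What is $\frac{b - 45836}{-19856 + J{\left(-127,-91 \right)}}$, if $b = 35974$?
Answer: $\frac{4832380}{9728801} \approx 0.49671$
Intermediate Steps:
$J{\left(I,Z \right)} = - \frac{Z}{35} + \frac{I}{98}$ ($J{\left(I,Z \right)} = Z \left(- \frac{1}{35}\right) + I \frac{1}{98} = - \frac{Z}{35} + \frac{I}{98}$)
$\frac{b - 45836}{-19856 + J{\left(-127,-91 \right)}} = \frac{35974 - 45836}{-19856 + \left(\left(- \frac{1}{35}\right) \left(-91\right) + \frac{1}{98} \left(-127\right)\right)} = - \frac{9862}{-19856 + \left(\frac{13}{5} - \frac{127}{98}\right)} = - \frac{9862}{-19856 + \frac{639}{490}} = - \frac{9862}{- \frac{9728801}{490}} = \left(-9862\right) \left(- \frac{490}{9728801}\right) = \frac{4832380}{9728801}$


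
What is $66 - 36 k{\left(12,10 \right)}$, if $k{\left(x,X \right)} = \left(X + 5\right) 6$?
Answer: $-3174$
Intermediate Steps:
$k{\left(x,X \right)} = 30 + 6 X$ ($k{\left(x,X \right)} = \left(5 + X\right) 6 = 30 + 6 X$)
$66 - 36 k{\left(12,10 \right)} = 66 - 36 \left(30 + 6 \cdot 10\right) = 66 - 36 \left(30 + 60\right) = 66 - 3240 = -3174$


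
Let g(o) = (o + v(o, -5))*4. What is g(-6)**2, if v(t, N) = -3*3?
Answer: 3600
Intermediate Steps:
v(t, N) = -9
g(o) = -36 + 4*o (g(o) = (o - 9)*4 = (-9 + o)*4 = -36 + 4*o)
g(-6)**2 = (-36 + 4*(-6))**2 = (-36 - 24)**2 = (-60)**2 = 3600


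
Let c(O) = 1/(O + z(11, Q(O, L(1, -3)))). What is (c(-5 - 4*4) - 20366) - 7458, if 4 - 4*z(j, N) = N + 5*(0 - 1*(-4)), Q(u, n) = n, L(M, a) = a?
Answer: -2698932/97 ≈ -27824.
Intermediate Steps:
z(j, N) = -4 - N/4 (z(j, N) = 1 - (N + 5*(0 - 1*(-4)))/4 = 1 - (N + 5*(0 + 4))/4 = 1 - (N + 5*4)/4 = 1 - (N + 20)/4 = 1 - (20 + N)/4 = 1 + (-5 - N/4) = -4 - N/4)
c(O) = 1/(-13/4 + O) (c(O) = 1/(O + (-4 - ¼*(-3))) = 1/(O + (-4 + ¾)) = 1/(O - 13/4) = 1/(-13/4 + O))
(c(-5 - 4*4) - 20366) - 7458 = (4/(-13 + 4*(-5 - 4*4)) - 20366) - 7458 = (4/(-13 + 4*(-5 - 16)) - 20366) - 7458 = (4/(-13 + 4*(-21)) - 20366) - 7458 = (4/(-13 - 84) - 20366) - 7458 = (4/(-97) - 20366) - 7458 = (4*(-1/97) - 20366) - 7458 = (-4/97 - 20366) - 7458 = -1975506/97 - 7458 = -2698932/97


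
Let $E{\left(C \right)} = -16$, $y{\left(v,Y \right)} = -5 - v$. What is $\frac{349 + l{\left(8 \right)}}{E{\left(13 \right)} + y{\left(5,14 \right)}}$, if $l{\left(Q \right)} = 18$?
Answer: $- \frac{367}{26} \approx -14.115$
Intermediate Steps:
$\frac{349 + l{\left(8 \right)}}{E{\left(13 \right)} + y{\left(5,14 \right)}} = \frac{349 + 18}{-16 - 10} = \frac{367}{-16 - 10} = \frac{367}{-26} = 367 \left(- \frac{1}{26}\right) = - \frac{367}{26}$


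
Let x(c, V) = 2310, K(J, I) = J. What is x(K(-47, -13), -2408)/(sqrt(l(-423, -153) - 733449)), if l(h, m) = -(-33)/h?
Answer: -33*I*sqrt(56959770)/92336 ≈ -2.6973*I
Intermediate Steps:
l(h, m) = 33/h
x(K(-47, -13), -2408)/(sqrt(l(-423, -153) - 733449)) = 2310/(sqrt(33/(-423) - 733449)) = 2310/(sqrt(33*(-1/423) - 733449)) = 2310/(sqrt(-11/141 - 733449)) = 2310/(sqrt(-103416320/141)) = 2310/((16*I*sqrt(56959770)/141)) = 2310*(-I*sqrt(56959770)/6463520) = -33*I*sqrt(56959770)/92336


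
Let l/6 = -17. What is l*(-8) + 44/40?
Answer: 8171/10 ≈ 817.10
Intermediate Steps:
l = -102 (l = 6*(-17) = -102)
l*(-8) + 44/40 = -102*(-8) + 44/40 = 816 + 44*(1/40) = 816 + 11/10 = 8171/10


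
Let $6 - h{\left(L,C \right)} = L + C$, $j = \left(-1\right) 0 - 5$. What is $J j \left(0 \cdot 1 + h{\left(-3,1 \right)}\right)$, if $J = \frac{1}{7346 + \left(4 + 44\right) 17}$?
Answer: $- \frac{20}{4081} \approx -0.0049008$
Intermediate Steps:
$j = -5$ ($j = 0 - 5 = -5$)
$h{\left(L,C \right)} = 6 - C - L$ ($h{\left(L,C \right)} = 6 - \left(L + C\right) = 6 - \left(C + L\right) = 6 - C - L$)
$J = \frac{1}{8162}$ ($J = \frac{1}{7346 + 48 \cdot 17} = \frac{1}{7346 + 816} = \frac{1}{8162} \approx 0.00012252$)
$J j \left(0 \cdot 1 + h{\left(-3,1 \right)}\right) = \frac{\left(-5\right) \left(0 \cdot 1 - -8\right)}{8162} = \frac{\left(-5\right) \left(0 + \left(6 - 1 + 3\right)\right)}{8162} = \frac{\left(-5\right) \left(0 + 8\right)}{8162} = \frac{\left(-5\right) 8}{8162} = \frac{1}{8162} \left(-40\right) = - \frac{20}{4081}$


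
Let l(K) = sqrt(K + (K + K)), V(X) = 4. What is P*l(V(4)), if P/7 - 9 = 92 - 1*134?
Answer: -462*sqrt(3) ≈ -800.21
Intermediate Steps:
P = -231 (P = 63 + 7*(92 - 1*134) = 63 + 7*(92 - 134) = 63 + 7*(-42) = 63 - 294 = -231)
l(K) = sqrt(3)*sqrt(K) (l(K) = sqrt(K + 2*K) = sqrt(3*K) = sqrt(3)*sqrt(K))
P*l(V(4)) = -231*sqrt(3)*sqrt(4) = -231*sqrt(3)*2 = -462*sqrt(3)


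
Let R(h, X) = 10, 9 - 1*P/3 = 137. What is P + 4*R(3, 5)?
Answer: -344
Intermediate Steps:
P = -384 (P = 27 - 3*137 = 27 - 411 = -384)
P + 4*R(3, 5) = -384 + 4*10 = -384 + 40 = -344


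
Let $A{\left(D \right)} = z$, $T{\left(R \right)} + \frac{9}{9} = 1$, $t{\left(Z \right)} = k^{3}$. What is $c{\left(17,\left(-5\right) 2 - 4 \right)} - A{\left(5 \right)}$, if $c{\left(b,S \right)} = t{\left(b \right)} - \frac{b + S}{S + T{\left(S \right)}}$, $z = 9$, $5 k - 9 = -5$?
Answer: $- \frac{14479}{1750} \approx -8.2737$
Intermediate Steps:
$k = \frac{4}{5}$ ($k = \frac{9}{5} + \frac{1}{5} \left(-5\right) = \frac{9}{5} - 1 = \frac{4}{5} \approx 0.8$)
$t{\left(Z \right)} = \frac{64}{125}$ ($t{\left(Z \right)} = \left(\frac{4}{5}\right)^{3} = \frac{64}{125}$)
$T{\left(R \right)} = 0$ ($T{\left(R \right)} = -1 + 1 = 0$)
$A{\left(D \right)} = 9$
$c{\left(b,S \right)} = \frac{64}{125} - \frac{S + b}{S}$ ($c{\left(b,S \right)} = \frac{64}{125} - \frac{b + S}{S + 0} = \frac{64}{125} - \frac{S + b}{S}$)
$c{\left(17,\left(-5\right) 2 - 4 \right)} - A{\left(5 \right)} = \left(- \frac{61}{125} - \frac{17}{\left(-5\right) 2 - 4}\right) - 9 = \left(- \frac{61}{125} - \frac{17}{-10 - 4}\right) - 9 = \left(- \frac{61}{125} - \frac{17}{-14}\right) - 9 = \left(- \frac{61}{125} - 17 \left(- \frac{1}{14}\right)\right) - 9 = \left(- \frac{61}{125} + \frac{17}{14}\right) - 9 = \frac{1271}{1750} - 9 = - \frac{14479}{1750}$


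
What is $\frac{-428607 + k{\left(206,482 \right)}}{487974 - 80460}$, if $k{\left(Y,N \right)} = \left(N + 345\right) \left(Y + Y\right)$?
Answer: $- \frac{3821}{17718} \approx -0.21566$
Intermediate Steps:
$k{\left(Y,N \right)} = 2 Y \left(345 + N\right)$ ($k{\left(Y,N \right)} = \left(345 + N\right) 2 Y = 2 Y \left(345 + N\right)$)
$\frac{-428607 + k{\left(206,482 \right)}}{487974 - 80460} = \frac{-428607 + 2 \cdot 206 \left(345 + 482\right)}{487974 - 80460} = \frac{-428607 + 2 \cdot 206 \cdot 827}{407514} = \left(-428607 + 340724\right) \frac{1}{407514} = \left(-87883\right) \frac{1}{407514} = - \frac{3821}{17718}$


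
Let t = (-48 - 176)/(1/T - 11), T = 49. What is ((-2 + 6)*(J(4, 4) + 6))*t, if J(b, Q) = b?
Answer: 219520/269 ≈ 816.06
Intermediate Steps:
t = 5488/269 (t = (-48 - 176)/(1/49 - 11) = -224/(1/49 - 11) = -224/(-538/49) = -224*(-49/538) = 5488/269 ≈ 20.401)
((-2 + 6)*(J(4, 4) + 6))*t = ((-2 + 6)*(4 + 6))*(5488/269) = (4*10)*(5488/269) = 40*(5488/269) = 219520/269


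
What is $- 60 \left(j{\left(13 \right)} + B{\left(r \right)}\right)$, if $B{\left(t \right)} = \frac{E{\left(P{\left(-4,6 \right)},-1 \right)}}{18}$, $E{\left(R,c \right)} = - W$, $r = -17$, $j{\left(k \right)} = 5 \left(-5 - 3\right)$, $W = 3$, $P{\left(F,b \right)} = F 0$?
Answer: $2410$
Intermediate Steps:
$P{\left(F,b \right)} = 0$
$j{\left(k \right)} = -40$ ($j{\left(k \right)} = 5 \left(-8\right) = -40$)
$E{\left(R,c \right)} = -3$ ($E{\left(R,c \right)} = \left(-1\right) 3 = -3$)
$B{\left(t \right)} = - \frac{1}{6}$ ($B{\left(t \right)} = - \frac{3}{18} = \left(-3\right) \frac{1}{18} = - \frac{1}{6}$)
$- 60 \left(j{\left(13 \right)} + B{\left(r \right)}\right) = - 60 \left(-40 - \frac{1}{6}\right) = \left(-60\right) \left(- \frac{241}{6}\right) = 2410$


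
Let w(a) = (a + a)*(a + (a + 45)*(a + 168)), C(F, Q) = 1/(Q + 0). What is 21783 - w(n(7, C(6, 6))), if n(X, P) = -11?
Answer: 138977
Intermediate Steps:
C(F, Q) = 1/Q
w(a) = 2*a*(a + (45 + a)*(168 + a)) (w(a) = (2*a)*(a + (45 + a)*(168 + a)) = 2*a*(a + (45 + a)*(168 + a)))
21783 - w(n(7, C(6, 6))) = 21783 - 2*(-11)*(7560 + (-11)**2 + 214*(-11)) = 21783 - 2*(-11)*(7560 + 121 - 2354) = 21783 - 2*(-11)*5327 = 21783 - 1*(-117194) = 21783 + 117194 = 138977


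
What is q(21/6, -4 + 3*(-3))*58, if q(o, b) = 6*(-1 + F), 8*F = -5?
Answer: -1131/2 ≈ -565.50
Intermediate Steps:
F = -5/8 (F = (⅛)*(-5) = -5/8 ≈ -0.62500)
q(o, b) = -39/4 (q(o, b) = 6*(-1 - 5/8) = 6*(-13/8) = -39/4)
q(21/6, -4 + 3*(-3))*58 = -39/4*58 = -1131/2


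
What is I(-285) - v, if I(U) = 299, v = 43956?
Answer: -43657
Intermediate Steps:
I(-285) - v = 299 - 1*43956 = 299 - 43956 = -43657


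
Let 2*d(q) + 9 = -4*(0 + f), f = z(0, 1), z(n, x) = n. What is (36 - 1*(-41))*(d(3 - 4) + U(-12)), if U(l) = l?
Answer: -2541/2 ≈ -1270.5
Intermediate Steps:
f = 0
d(q) = -9/2 (d(q) = -9/2 + (-4*(0 + 0))/2 = -9/2 + (-4*0)/2 = -9/2 + (½)*0 = -9/2 + 0 = -9/2)
(36 - 1*(-41))*(d(3 - 4) + U(-12)) = (36 - 1*(-41))*(-9/2 - 12) = (36 + 41)*(-33/2) = 77*(-33/2) = -2541/2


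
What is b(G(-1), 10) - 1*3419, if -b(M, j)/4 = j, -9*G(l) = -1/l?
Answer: -3459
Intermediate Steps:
G(l) = 1/(9*l) (G(l) = -(-1)/(9*l) = 1/(9*l))
b(M, j) = -4*j
b(G(-1), 10) - 1*3419 = -4*10 - 1*3419 = -40 - 3419 = -3459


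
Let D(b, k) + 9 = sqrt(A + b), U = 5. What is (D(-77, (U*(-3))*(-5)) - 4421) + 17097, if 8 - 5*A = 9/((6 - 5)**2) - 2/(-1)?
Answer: 12667 + 2*I*sqrt(485)/5 ≈ 12667.0 + 8.8091*I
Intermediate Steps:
A = -3/5 (A = 8/5 - (9/((6 - 5)**2) - 2/(-1))/5 = 8/5 - (9/(1**2) - 2*(-1))/5 = 8/5 - (9/1 + 2)/5 = 8/5 - (9*1 + 2)/5 = 8/5 - (9 + 2)/5 = 8/5 - 1/5*11 = 8/5 - 11/5 = -3/5 ≈ -0.60000)
D(b, k) = -9 + sqrt(-3/5 + b)
(D(-77, (U*(-3))*(-5)) - 4421) + 17097 = ((-9 + sqrt(-15 + 25*(-77))/5) - 4421) + 17097 = ((-9 + sqrt(-15 - 1925)/5) - 4421) + 17097 = ((-9 + sqrt(-1940)/5) - 4421) + 17097 = ((-9 + (2*I*sqrt(485))/5) - 4421) + 17097 = ((-9 + 2*I*sqrt(485)/5) - 4421) + 17097 = (-4430 + 2*I*sqrt(485)/5) + 17097 = 12667 + 2*I*sqrt(485)/5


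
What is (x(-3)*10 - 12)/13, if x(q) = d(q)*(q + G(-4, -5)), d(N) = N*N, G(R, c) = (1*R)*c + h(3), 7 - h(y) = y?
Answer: 1878/13 ≈ 144.46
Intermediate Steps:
h(y) = 7 - y
G(R, c) = 4 + R*c (G(R, c) = (1*R)*c + (7 - 1*3) = R*c + (7 - 3) = R*c + 4 = 4 + R*c)
d(N) = N**2
x(q) = q**2*(24 + q) (x(q) = q**2*(q + (4 - 4*(-5))) = q**2*(q + (4 + 20)) = q**2*(q + 24) = q**2*(24 + q))
(x(-3)*10 - 12)/13 = (((-3)**2*(24 - 3))*10 - 12)/13 = ((9*21)*10 - 12)/13 = (189*10 - 12)/13 = (1890 - 12)/13 = (1/13)*1878 = 1878/13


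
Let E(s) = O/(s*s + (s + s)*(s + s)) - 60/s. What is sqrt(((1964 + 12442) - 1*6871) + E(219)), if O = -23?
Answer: 58*sqrt(2685590)/1095 ≈ 86.803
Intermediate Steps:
E(s) = -60/s - 23/(5*s**2) (E(s) = -23/(s*s + (s + s)*(s + s)) - 60/s = -23/(s**2 + (2*s)*(2*s)) - 60/s = -23/(s**2 + 4*s**2) - 60/s = -23*1/(5*s**2) - 60/s = -23/(5*s**2) - 60/s = -60/s - 23/(5*s**2))
sqrt(((1964 + 12442) - 1*6871) + E(219)) = sqrt(((1964 + 12442) - 1*6871) + (1/5)*(-23 - 300*219)/219**2) = sqrt((14406 - 6871) + (1/5)*(1/47961)*(-23 - 65700)) = sqrt(7535 + (1/5)*(1/47961)*(-65723)) = sqrt(7535 - 65723/239805) = sqrt(1806864952/239805) = 58*sqrt(2685590)/1095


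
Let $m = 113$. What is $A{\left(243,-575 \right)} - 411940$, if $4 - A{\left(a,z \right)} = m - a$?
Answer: $-411806$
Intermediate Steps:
$A{\left(a,z \right)} = -109 + a$ ($A{\left(a,z \right)} = 4 - \left(113 - a\right) = 4 + \left(-113 + a\right) = -109 + a$)
$A{\left(243,-575 \right)} - 411940 = \left(-109 + 243\right) - 411940 = 134 - 411940 = -411806$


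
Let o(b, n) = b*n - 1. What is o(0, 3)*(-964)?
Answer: 964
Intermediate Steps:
o(b, n) = -1 + b*n
o(0, 3)*(-964) = (-1 + 0*3)*(-964) = (-1 + 0)*(-964) = -1*(-964) = 964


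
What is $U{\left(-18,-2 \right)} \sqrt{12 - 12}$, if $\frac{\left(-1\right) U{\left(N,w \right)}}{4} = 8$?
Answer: $0$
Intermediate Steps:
$U{\left(N,w \right)} = -32$ ($U{\left(N,w \right)} = \left(-4\right) 8 = -32$)
$U{\left(-18,-2 \right)} \sqrt{12 - 12} = - 32 \sqrt{12 - 12} = - 32 \sqrt{0} = \left(-32\right) 0 = 0$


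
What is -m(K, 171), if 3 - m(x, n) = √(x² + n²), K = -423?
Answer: -3 + 9*√2570 ≈ 453.26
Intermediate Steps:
m(x, n) = 3 - √(n² + x²) (m(x, n) = 3 - √(x² + n²) = 3 - √(n² + x²))
-m(K, 171) = -(3 - √(171² + (-423)²)) = -(3 - √(29241 + 178929)) = -(3 - √208170) = -(3 - 9*√2570) = -3 + 9*√2570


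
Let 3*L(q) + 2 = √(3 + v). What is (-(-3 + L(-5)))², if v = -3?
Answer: 121/9 ≈ 13.444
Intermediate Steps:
L(q) = -⅔ (L(q) = -⅔ + √(3 - 3)/3 = -⅔ + √0/3 = -⅔ + (⅓)*0 = -⅔ + 0 = -⅔)
(-(-3 + L(-5)))² = (-(-3 - ⅔))² = (-1*(-11/3))² = (11/3)² = 121/9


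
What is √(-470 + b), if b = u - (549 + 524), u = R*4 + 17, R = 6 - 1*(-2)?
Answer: 3*I*√166 ≈ 38.652*I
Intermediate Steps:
R = 8 (R = 6 + 2 = 8)
u = 49 (u = 8*4 + 17 = 32 + 17 = 49)
b = -1024 (b = 49 - (549 + 524) = 49 - 1*1073 = 49 - 1073 = -1024)
√(-470 + b) = √(-470 - 1024) = √(-1494) = 3*I*√166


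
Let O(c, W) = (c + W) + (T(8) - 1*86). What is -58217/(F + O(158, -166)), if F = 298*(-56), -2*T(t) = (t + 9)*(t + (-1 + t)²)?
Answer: 116434/34533 ≈ 3.3717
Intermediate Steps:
T(t) = -(9 + t)*(t + (-1 + t)²)/2 (T(t) = -(t + 9)*(t + (-1 + t)²)/2 = -(9 + t)*(t + (-1 + t)²)/2)
O(c, W) = -1141/2 + W + c (O(c, W) = (c + W) + ((-9/2 - 4*8² + 4*8 - ½*8³) - 1*86) = (W + c) + ((-9/2 - 4*64 + 32 - ½*512) - 86) = (W + c) + ((-9/2 - 256 + 32 - 256) - 86) = (W + c) + (-969/2 - 86) = (W + c) - 1141/2 = -1141/2 + W + c)
F = -16688
-58217/(F + O(158, -166)) = -58217/(-16688 + (-1141/2 - 166 + 158)) = -58217/(-16688 - 1157/2) = -58217/(-34533/2) = -58217*(-2/34533) = 116434/34533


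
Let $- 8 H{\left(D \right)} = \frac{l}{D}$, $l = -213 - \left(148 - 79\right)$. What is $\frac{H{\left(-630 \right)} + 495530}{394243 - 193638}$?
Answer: $\frac{416245153}{168508200} \approx 2.4702$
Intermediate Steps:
$l = -282$ ($l = -213 - 69 = -282$)
$H{\left(D \right)} = \frac{141}{4 D}$ ($H{\left(D \right)} = - \frac{\left(-282\right) \frac{1}{D}}{8} = \frac{141}{4 D}$)
$\frac{H{\left(-630 \right)} + 495530}{394243 - 193638} = \frac{\frac{141}{4 \left(-630\right)} + 495530}{394243 - 193638} = \frac{\frac{141}{4} \left(- \frac{1}{630}\right) + 495530}{200605} = \left(- \frac{47}{840} + 495530\right) \frac{1}{200605} = \frac{416245153}{840} \cdot \frac{1}{200605} = \frac{416245153}{168508200}$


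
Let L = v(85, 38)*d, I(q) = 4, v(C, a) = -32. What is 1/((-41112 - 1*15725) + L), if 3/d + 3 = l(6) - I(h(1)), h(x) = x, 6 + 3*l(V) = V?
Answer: -7/397763 ≈ -1.7598e-5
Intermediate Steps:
l(V) = -2 + V/3
d = -3/7 (d = 3/(-3 + ((-2 + (⅓)*6) - 1*4)) = 3/(-3 + ((-2 + 2) - 4)) = 3/(-3 + (0 - 4)) = 3/(-3 - 4) = 3/(-7) = 3*(-⅐) = -3/7 ≈ -0.42857)
L = 96/7 (L = -32*(-3/7) = 96/7 ≈ 13.714)
1/((-41112 - 1*15725) + L) = 1/((-41112 - 1*15725) + 96/7) = 1/((-41112 - 15725) + 96/7) = 1/(-56837 + 96/7) = 1/(-397763/7) = -7/397763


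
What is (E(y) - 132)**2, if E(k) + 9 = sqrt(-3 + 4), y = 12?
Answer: 19600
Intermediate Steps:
E(k) = -8 (E(k) = -9 + sqrt(-3 + 4) = -9 + sqrt(1) = -9 + 1 = -8)
(E(y) - 132)**2 = (-8 - 132)**2 = (-140)**2 = 19600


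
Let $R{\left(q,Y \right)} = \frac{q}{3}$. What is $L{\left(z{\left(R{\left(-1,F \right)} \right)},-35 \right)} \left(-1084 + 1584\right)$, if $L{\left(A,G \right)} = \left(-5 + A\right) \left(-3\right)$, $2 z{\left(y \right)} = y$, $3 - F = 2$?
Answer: $7750$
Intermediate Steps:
$F = 1$ ($F = 3 - 2 = 1$)
$R{\left(q,Y \right)} = \frac{q}{3}$ ($R{\left(q,Y \right)} = q \frac{1}{3} = \frac{q}{3}$)
$z{\left(y \right)} = \frac{y}{2}$
$L{\left(A,G \right)} = 15 - 3 A$
$L{\left(z{\left(R{\left(-1,F \right)} \right)},-35 \right)} \left(-1084 + 1584\right) = \left(15 - 3 \frac{\frac{1}{3} \left(-1\right)}{2}\right) \left(-1084 + 1584\right) = \left(15 - 3 \cdot \frac{1}{2} \left(- \frac{1}{3}\right)\right) 500 = \left(15 - - \frac{1}{2}\right) 500 = \left(15 + \frac{1}{2}\right) 500 = \frac{31}{2} \cdot 500 = 7750$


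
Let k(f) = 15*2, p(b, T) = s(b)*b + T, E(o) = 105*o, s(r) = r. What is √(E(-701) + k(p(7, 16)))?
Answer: 15*I*√327 ≈ 271.25*I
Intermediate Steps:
p(b, T) = T + b² (p(b, T) = b*b + T = b² + T = T + b²)
k(f) = 30
√(E(-701) + k(p(7, 16))) = √(105*(-701) + 30) = √(-73605 + 30) = √(-73575) = 15*I*√327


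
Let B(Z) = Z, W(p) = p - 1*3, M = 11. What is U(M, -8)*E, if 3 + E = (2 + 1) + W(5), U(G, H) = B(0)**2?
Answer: 0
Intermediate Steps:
W(p) = -3 + p (W(p) = p - 3 = -3 + p)
U(G, H) = 0 (U(G, H) = 0**2 = 0)
E = 2 (E = -3 + ((2 + 1) + (-3 + 5)) = -3 + (3 + 2) = -3 + 5 = 2)
U(M, -8)*E = 0*2 = 0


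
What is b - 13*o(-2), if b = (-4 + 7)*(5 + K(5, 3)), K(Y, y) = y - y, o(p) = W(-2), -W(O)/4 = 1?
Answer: 67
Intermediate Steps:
W(O) = -4 (W(O) = -4*1 = -4)
o(p) = -4
K(Y, y) = 0
b = 15 (b = (-4 + 7)*(5 + 0) = 3*5 = 15)
b - 13*o(-2) = 15 - 13*(-4) = 15 + 52 = 67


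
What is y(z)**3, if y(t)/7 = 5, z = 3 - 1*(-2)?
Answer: 42875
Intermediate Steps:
z = 5 (z = 3 + 2 = 5)
y(t) = 35 (y(t) = 7*5 = 35)
y(z)**3 = 35**3 = 42875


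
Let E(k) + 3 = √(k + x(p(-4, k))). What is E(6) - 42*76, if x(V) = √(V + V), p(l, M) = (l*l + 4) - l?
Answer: -3195 + √(6 + 4*√3) ≈ -3191.4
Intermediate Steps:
p(l, M) = 4 + l² - l (p(l, M) = (l² + 4) - l = (4 + l²) - l = 4 + l² - l)
x(V) = √2*√V (x(V) = √(2*V) = √2*√V)
E(k) = -3 + √(k + 4*√3) (E(k) = -3 + √(k + √2*√(4 + (-4)² - 1*(-4))) = -3 + √(k + √2*√(4 + 16 + 4)) = -3 + √(k + √2*√24) = -3 + √(k + √2*(2*√6)) = -3 + √(k + 4*√3))
E(6) - 42*76 = (-3 + √(6 + 4*√3)) - 42*76 = (-3 + √(6 + 4*√3)) - 3192 = -3195 + √(6 + 4*√3)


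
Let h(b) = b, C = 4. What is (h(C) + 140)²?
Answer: 20736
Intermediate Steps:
(h(C) + 140)² = (4 + 140)² = 144² = 20736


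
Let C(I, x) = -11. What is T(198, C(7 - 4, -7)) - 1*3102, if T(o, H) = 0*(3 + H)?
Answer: -3102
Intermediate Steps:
T(o, H) = 0
T(198, C(7 - 4, -7)) - 1*3102 = 0 - 1*3102 = 0 - 3102 = -3102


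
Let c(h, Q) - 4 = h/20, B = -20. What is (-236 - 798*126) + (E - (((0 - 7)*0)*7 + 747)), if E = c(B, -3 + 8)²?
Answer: -101522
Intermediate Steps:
c(h, Q) = 4 + h/20
E = 9 (E = (4 + (1/20)*(-20))² = (4 - 1)² = 3² = 9)
(-236 - 798*126) + (E - (((0 - 7)*0)*7 + 747)) = (-236 - 798*126) + (9 - (((0 - 7)*0)*7 + 747)) = (-236 - 100548) + (9 - (-7*0*7 + 747)) = -100784 + (9 - (0*7 + 747)) = -100784 + (9 - (0 + 747)) = -100784 + (9 - 1*747) = -100784 + (9 - 747) = -100784 - 738 = -101522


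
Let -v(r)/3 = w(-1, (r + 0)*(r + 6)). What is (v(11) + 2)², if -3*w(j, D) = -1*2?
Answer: 0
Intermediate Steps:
w(j, D) = ⅔ (w(j, D) = -(-1)*2/3 = -⅓*(-2) = ⅔)
v(r) = -2 (v(r) = -3*⅔ = -2)
(v(11) + 2)² = (-2 + 2)² = 0² = 0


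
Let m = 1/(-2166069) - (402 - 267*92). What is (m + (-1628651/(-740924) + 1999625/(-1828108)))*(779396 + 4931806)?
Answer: 8435033489401910055751999689/61123267345183451 ≈ 1.3800e+11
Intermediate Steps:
m = 52336559177/2166069 (m = -1/2166069 - (402 - 24564) = -1/2166069 - 1*(-24162) = -1/2166069 + 24162 = 52336559177/2166069 ≈ 24162.)
(m + (-1628651/(-740924) + 1999625/(-1828108)))*(779396 + 4931806) = (52336559177/2166069 + (-1628651/(-740924) + 1999625/(-1828108)))*(779396 + 4931806) = (52336559177/2166069 + (-1628651*(-1/740924) + 1999625*(-1/1828108)))*5711202 = (52336559177/2166069 + (1628651/740924 - 1999625/1828108))*5711202 = (52336559177/2166069 + 186972471101/169311136474)*5711202 = (8861567308670129393867/366739604071100706)*5711202 = 8435033489401910055751999689/61123267345183451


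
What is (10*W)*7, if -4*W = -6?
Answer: 105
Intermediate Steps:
W = 3/2 (W = -1/4*(-6) = 3/2 ≈ 1.5000)
(10*W)*7 = (10*(3/2))*7 = 15*7 = 105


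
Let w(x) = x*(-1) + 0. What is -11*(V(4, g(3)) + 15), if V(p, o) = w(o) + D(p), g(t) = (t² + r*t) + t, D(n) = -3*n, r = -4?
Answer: -33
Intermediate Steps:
w(x) = -x (w(x) = -x + 0 = -x)
g(t) = t² - 3*t (g(t) = (t² - 4*t) + t = t² - 3*t)
V(p, o) = -o - 3*p
-11*(V(4, g(3)) + 15) = -11*((-3*(-3 + 3) - 3*4) + 15) = -11*((-3*0 - 12) + 15) = -11*((-1*0 - 12) + 15) = -11*((0 - 12) + 15) = -11*(-12 + 15) = -11*3 = -33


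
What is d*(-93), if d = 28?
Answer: -2604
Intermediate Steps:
d*(-93) = 28*(-93) = -2604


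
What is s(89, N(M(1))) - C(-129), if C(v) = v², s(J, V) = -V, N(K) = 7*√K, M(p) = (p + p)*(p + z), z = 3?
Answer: -16641 - 14*√2 ≈ -16661.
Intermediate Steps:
M(p) = 2*p*(3 + p) (M(p) = (p + p)*(p + 3) = (2*p)*(3 + p) = 2*p*(3 + p))
s(89, N(M(1))) - C(-129) = -7*√(2*1*(3 + 1)) - 1*(-129)² = -7*√(2*1*4) - 1*16641 = -7*√8 - 16641 = -7*2*√2 - 16641 = -14*√2 - 16641 = -16641 - 14*√2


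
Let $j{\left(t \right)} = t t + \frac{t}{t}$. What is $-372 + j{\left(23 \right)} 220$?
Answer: $116228$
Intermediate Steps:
$j{\left(t \right)} = 1 + t^{2}$ ($j{\left(t \right)} = t^{2} + 1 = 1 + t^{2}$)
$-372 + j{\left(23 \right)} 220 = -372 + \left(1 + 23^{2}\right) 220 = -372 + \left(1 + 529\right) 220 = -372 + 530 \cdot 220 = -372 + 116600 = 116228$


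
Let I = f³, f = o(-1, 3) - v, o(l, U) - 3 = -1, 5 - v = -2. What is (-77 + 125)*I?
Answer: -6000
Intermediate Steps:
v = 7 (v = 5 - 1*(-2) = 5 + 2 = 7)
o(l, U) = 2 (o(l, U) = 3 - 1 = 2)
f = -5 (f = 2 - 1*7 = 2 - 7 = -5)
I = -125 (I = (-5)³ = -125)
(-77 + 125)*I = (-77 + 125)*(-125) = 48*(-125) = -6000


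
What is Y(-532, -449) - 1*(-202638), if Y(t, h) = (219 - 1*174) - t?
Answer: 203215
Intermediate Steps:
Y(t, h) = 45 - t (Y(t, h) = (219 - 174) - t = 45 - t)
Y(-532, -449) - 1*(-202638) = (45 - 1*(-532)) - 1*(-202638) = (45 + 532) + 202638 = 577 + 202638 = 203215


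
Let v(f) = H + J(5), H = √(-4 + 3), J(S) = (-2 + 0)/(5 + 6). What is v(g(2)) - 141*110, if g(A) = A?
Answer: -170612/11 + I ≈ -15510.0 + 1.0*I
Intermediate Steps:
J(S) = -2/11
H = I (H = √(-1) = I ≈ 1.0*I)
v(f) = -2/11 + I (v(f) = I - 2/11 = -2/11 + I)
v(g(2)) - 141*110 = (-2/11 + I) - 141*110 = (-2/11 + I) - 15510 = -170612/11 + I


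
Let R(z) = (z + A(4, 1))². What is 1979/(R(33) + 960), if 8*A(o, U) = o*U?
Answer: 7916/8329 ≈ 0.95041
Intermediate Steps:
A(o, U) = U*o/8 (A(o, U) = (o*U)/8 = (U*o)/8 = U*o/8)
R(z) = (½ + z)² (R(z) = (z + (⅛)*1*4)² = (z + ½)² = (½ + z)²)
1979/(R(33) + 960) = 1979/((1 + 2*33)²/4 + 960) = 1979/((1 + 66)²/4 + 960) = 1979/((¼)*67² + 960) = 1979/((¼)*4489 + 960) = 1979/(4489/4 + 960) = 1979/(8329/4) = (4/8329)*1979 = 7916/8329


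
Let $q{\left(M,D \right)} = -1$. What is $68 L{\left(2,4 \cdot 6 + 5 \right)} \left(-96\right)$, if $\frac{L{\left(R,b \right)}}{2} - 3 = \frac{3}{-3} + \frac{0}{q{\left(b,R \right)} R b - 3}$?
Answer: $-26112$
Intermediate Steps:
$L{\left(R,b \right)} = 4$ ($L{\left(R,b \right)} = 6 + 2 \left(\frac{3}{-3} + \frac{0}{- R b - 3}\right) = 6 + 2 \left(3 \left(- \frac{1}{3}\right) + \frac{0}{- R b - 3}\right) = 6 + 2 \left(-1 + \frac{0}{-3 - R b}\right) = 6 + 2 \left(-1 + 0\right) = 6 + 2 \left(-1\right) = 6 - 2 = 4$)
$68 L{\left(2,4 \cdot 6 + 5 \right)} \left(-96\right) = 68 \cdot 4 \left(-96\right) = 272 \left(-96\right) = -26112$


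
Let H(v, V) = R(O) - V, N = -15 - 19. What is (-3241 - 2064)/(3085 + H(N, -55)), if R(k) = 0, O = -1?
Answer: -1061/628 ≈ -1.6895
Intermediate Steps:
N = -34
H(v, V) = -V (H(v, V) = 0 - V = -V)
(-3241 - 2064)/(3085 + H(N, -55)) = (-3241 - 2064)/(3085 - 1*(-55)) = -5305/(3085 + 55) = -5305/3140 = -5305*1/3140 = -1061/628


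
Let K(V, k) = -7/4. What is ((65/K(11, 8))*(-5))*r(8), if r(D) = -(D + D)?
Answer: -20800/7 ≈ -2971.4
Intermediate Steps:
r(D) = -2*D
K(V, k) = -7/4 (K(V, k) = -7*¼ = -7/4)
((65/K(11, 8))*(-5))*r(8) = ((65/(-7/4))*(-5))*(-2*8) = ((65*(-4/7))*(-5))*(-16) = -260/7*(-5)*(-16) = (1300/7)*(-16) = -20800/7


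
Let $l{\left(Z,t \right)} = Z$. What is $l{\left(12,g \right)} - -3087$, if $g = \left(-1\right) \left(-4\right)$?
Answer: $3099$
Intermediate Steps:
$g = 4$
$l{\left(12,g \right)} - -3087 = 12 - -3087 = 12 + 3087 = 3099$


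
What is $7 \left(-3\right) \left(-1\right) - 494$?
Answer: $-473$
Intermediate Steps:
$7 \left(-3\right) \left(-1\right) - 494 = \left(-21\right) \left(-1\right) - 494 = 21 - 494 = -473$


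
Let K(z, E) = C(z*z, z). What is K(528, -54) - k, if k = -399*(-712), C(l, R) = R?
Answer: -283560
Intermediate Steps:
k = 284088
K(z, E) = z
K(528, -54) - k = 528 - 1*284088 = 528 - 284088 = -283560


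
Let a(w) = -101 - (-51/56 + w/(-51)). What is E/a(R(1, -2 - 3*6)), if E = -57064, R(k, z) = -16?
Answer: 162974784/286751 ≈ 568.35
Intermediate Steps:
a(w) = -5605/56 + w/51 (a(w) = -101 - (-51*1/56 + w*(-1/51)) = -101 - (-51/56 - w/51) = -101 + (51/56 + w/51) = -5605/56 + w/51)
E/a(R(1, -2 - 3*6)) = -57064/(-5605/56 + (1/51)*(-16)) = -57064/(-5605/56 - 16/51) = -57064/(-286751/2856) = -57064*(-2856/286751) = 162974784/286751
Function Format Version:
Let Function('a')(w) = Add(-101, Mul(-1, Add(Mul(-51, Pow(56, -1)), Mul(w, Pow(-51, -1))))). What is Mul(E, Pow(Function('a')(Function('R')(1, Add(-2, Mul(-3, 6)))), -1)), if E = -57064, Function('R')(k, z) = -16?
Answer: Rational(162974784, 286751) ≈ 568.35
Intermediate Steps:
Function('a')(w) = Add(Rational(-5605, 56), Mul(Rational(1, 51), w)) (Function('a')(w) = Add(-101, Mul(-1, Add(Mul(-51, Rational(1, 56)), Mul(w, Rational(-1, 51))))) = Add(-101, Mul(-1, Add(Rational(-51, 56), Mul(Rational(-1, 51), w)))) = Add(-101, Add(Rational(51, 56), Mul(Rational(1, 51), w))) = Add(Rational(-5605, 56), Mul(Rational(1, 51), w)))
Mul(E, Pow(Function('a')(Function('R')(1, Add(-2, Mul(-3, 6)))), -1)) = Mul(-57064, Pow(Add(Rational(-5605, 56), Mul(Rational(1, 51), -16)), -1)) = Mul(-57064, Pow(Add(Rational(-5605, 56), Rational(-16, 51)), -1)) = Mul(-57064, Pow(Rational(-286751, 2856), -1)) = Mul(-57064, Rational(-2856, 286751)) = Rational(162974784, 286751)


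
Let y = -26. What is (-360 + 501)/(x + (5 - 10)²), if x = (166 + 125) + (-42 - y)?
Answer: 47/100 ≈ 0.47000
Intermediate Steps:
x = 275 (x = (166 + 125) + (-42 - 1*(-26)) = 291 + (-42 + 26) = 291 - 16 = 275)
(-360 + 501)/(x + (5 - 10)²) = (-360 + 501)/(275 + (5 - 10)²) = 141/(275 + (-5)²) = 141/(275 + 25) = 141/300 = 141*(1/300) = 47/100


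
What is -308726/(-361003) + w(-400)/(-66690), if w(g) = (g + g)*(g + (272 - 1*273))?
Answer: -9522082546/2407529007 ≈ -3.9551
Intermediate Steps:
w(g) = 2*g*(-1 + g) (w(g) = (2*g)*(g + (272 - 273)) = (2*g)*(g - 1) = (2*g)*(-1 + g) = 2*g*(-1 + g))
-308726/(-361003) + w(-400)/(-66690) = -308726/(-361003) + (2*(-400)*(-1 - 400))/(-66690) = -308726*(-1/361003) + (2*(-400)*(-401))*(-1/66690) = 308726/361003 + 320800*(-1/66690) = 308726/361003 - 32080/6669 = -9522082546/2407529007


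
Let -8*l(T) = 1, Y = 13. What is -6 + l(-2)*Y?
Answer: -61/8 ≈ -7.6250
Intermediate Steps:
l(T) = -1/8 (l(T) = -1/8*1 = -1/8)
-6 + l(-2)*Y = -6 - 1/8*13 = -6 - 13/8 = -61/8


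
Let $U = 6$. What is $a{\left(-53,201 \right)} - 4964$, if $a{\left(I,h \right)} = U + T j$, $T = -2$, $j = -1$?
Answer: $-4956$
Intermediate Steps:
$a{\left(I,h \right)} = 8$ ($a{\left(I,h \right)} = 6 - -2 = 6 + 2 = 8$)
$a{\left(-53,201 \right)} - 4964 = 8 - 4964 = -4956$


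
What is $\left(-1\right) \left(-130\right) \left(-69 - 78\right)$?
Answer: $-19110$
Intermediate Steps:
$\left(-1\right) \left(-130\right) \left(-69 - 78\right) = 130 \left(-147\right) = -19110$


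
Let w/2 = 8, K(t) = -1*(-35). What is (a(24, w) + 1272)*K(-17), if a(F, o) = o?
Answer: 45080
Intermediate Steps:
K(t) = 35
w = 16 (w = 2*8 = 16)
(a(24, w) + 1272)*K(-17) = (16 + 1272)*35 = 1288*35 = 45080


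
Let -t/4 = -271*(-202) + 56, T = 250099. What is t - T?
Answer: -469291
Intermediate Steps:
t = -219192 (t = -4*(-271*(-202) + 56) = -4*(54742 + 56) = -4*54798 = -219192)
t - T = -219192 - 1*250099 = -219192 - 250099 = -469291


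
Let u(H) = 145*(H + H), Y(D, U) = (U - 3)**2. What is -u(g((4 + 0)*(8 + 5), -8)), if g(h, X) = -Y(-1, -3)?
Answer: 10440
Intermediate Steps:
Y(D, U) = (-3 + U)**2
g(h, X) = -36 (g(h, X) = -(-3 - 3)**2 = -1*(-6)**2 = -1*36 = -36)
u(H) = 290*H (u(H) = 145*(2*H) = 290*H)
-u(g((4 + 0)*(8 + 5), -8)) = -290*(-36) = -1*(-10440) = 10440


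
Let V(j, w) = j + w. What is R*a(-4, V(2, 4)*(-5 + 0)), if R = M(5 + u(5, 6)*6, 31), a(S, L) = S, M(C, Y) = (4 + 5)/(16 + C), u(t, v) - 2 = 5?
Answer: -4/7 ≈ -0.57143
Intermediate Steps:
u(t, v) = 7 (u(t, v) = 2 + 5 = 7)
M(C, Y) = 9/(16 + C)
R = ⅐ (R = 9/(16 + (5 + 7*6)) = 9/(16 + (5 + 42)) = 9/(16 + 47) = 9/63 = 9*(1/63) = ⅐ ≈ 0.14286)
R*a(-4, V(2, 4)*(-5 + 0)) = (⅐)*(-4) = -4/7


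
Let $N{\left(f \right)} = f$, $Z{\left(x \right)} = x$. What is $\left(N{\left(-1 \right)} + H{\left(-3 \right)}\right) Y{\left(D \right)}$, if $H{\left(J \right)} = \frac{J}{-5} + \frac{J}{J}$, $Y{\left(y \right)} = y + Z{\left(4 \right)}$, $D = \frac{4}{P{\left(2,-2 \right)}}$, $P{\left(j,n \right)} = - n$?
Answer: $\frac{18}{5} \approx 3.6$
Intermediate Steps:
$D = 2$ ($D = \frac{4}{\left(-1\right) \left(-2\right)} = \frac{4}{2} = 4 \cdot \frac{1}{2} = 2$)
$Y{\left(y \right)} = 4 + y$ ($Y{\left(y \right)} = y + 4 = 4 + y$)
$H{\left(J \right)} = 1 - \frac{J}{5}$ ($H{\left(J \right)} = J \left(- \frac{1}{5}\right) + 1 = - \frac{J}{5} + 1 = 1 - \frac{J}{5}$)
$\left(N{\left(-1 \right)} + H{\left(-3 \right)}\right) Y{\left(D \right)} = \left(-1 + \left(1 - - \frac{3}{5}\right)\right) \left(4 + 2\right) = \left(-1 + \left(1 + \frac{3}{5}\right)\right) 6 = \left(-1 + \frac{8}{5}\right) 6 = \frac{3}{5} \cdot 6 = \frac{18}{5}$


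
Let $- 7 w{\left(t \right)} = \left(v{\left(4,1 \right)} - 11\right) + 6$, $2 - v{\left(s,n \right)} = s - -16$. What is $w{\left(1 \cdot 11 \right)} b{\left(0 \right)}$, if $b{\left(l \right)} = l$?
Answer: $0$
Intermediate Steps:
$v{\left(s,n \right)} = -14 - s$ ($v{\left(s,n \right)} = 2 - \left(s - -16\right) = 2 - \left(s + 16\right) = 2 - \left(16 + s\right) = -14 - s$)
$w{\left(t \right)} = \frac{23}{7}$ ($w{\left(t \right)} = - \frac{\left(\left(-14 - 4\right) - 11\right) + 6}{7} = - \frac{\left(-18 - 11\right) + 6}{7} = - \frac{-29 + 6}{7} = \left(- \frac{1}{7}\right) \left(-23\right) = \frac{23}{7}$)
$w{\left(1 \cdot 11 \right)} b{\left(0 \right)} = \frac{23}{7} \cdot 0 = 0$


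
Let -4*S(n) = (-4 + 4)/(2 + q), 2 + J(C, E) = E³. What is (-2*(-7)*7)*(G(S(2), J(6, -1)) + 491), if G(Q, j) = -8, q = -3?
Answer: 47334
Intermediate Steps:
J(C, E) = -2 + E³
S(n) = 0 (S(n) = -(-4 + 4)/(4*(2 - 3)) = -0/(-1) = -0*(-1) = -¼*0 = 0)
(-2*(-7)*7)*(G(S(2), J(6, -1)) + 491) = (-2*(-7)*7)*(-8 + 491) = (14*7)*483 = 98*483 = 47334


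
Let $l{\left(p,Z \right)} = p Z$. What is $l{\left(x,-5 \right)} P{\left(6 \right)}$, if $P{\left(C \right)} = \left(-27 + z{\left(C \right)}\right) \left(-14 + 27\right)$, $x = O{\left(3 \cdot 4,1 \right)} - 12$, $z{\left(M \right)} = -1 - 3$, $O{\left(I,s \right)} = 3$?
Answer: $-18135$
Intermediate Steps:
$z{\left(M \right)} = -4$
$x = -9$ ($x = 3 - 12 = -9$)
$P{\left(C \right)} = -403$ ($P{\left(C \right)} = \left(-27 - 4\right) \left(-14 + 27\right) = \left(-31\right) 13 = -403$)
$l{\left(p,Z \right)} = Z p$
$l{\left(x,-5 \right)} P{\left(6 \right)} = \left(-5\right) \left(-9\right) \left(-403\right) = 45 \left(-403\right) = -18135$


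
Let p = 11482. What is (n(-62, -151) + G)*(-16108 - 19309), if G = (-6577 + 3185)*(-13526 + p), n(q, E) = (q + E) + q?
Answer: -245545104741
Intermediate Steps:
n(q, E) = E + 2*q (n(q, E) = (E + q) + q = E + 2*q)
G = 6933248 (G = (-6577 + 3185)*(-13526 + 11482) = -3392*(-2044) = 6933248)
(n(-62, -151) + G)*(-16108 - 19309) = ((-151 + 2*(-62)) + 6933248)*(-16108 - 19309) = ((-151 - 124) + 6933248)*(-35417) = (-275 + 6933248)*(-35417) = 6932973*(-35417) = -245545104741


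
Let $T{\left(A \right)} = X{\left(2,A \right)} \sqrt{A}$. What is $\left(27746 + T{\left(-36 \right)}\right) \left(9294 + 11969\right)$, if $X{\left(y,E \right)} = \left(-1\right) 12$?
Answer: $589963198 - 1530936 i \approx 5.8996 \cdot 10^{8} - 1.5309 \cdot 10^{6} i$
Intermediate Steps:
$X{\left(y,E \right)} = -12$
$T{\left(A \right)} = - 12 \sqrt{A}$
$\left(27746 + T{\left(-36 \right)}\right) \left(9294 + 11969\right) = \left(27746 - 12 \sqrt{-36}\right) \left(9294 + 11969\right) = \left(27746 - 12 \cdot 6 i\right) 21263 = \left(27746 - 72 i\right) 21263 = 589963198 - 1530936 i$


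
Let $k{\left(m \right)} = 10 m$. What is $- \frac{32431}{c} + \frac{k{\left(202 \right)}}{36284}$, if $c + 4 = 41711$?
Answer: $- \frac{273119566}{378324197} \approx -0.72192$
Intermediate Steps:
$c = 41707$ ($c = -4 + 41711 = 41707$)
$- \frac{32431}{c} + \frac{k{\left(202 \right)}}{36284} = - \frac{32431}{41707} + \frac{10 \cdot 202}{36284} = \left(-32431\right) \frac{1}{41707} + 2020 \cdot \frac{1}{36284} = - \frac{32431}{41707} + \frac{505}{9071} = - \frac{273119566}{378324197}$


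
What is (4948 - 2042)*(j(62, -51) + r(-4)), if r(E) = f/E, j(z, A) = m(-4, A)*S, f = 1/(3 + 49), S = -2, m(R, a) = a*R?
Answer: -123308845/104 ≈ -1.1857e+6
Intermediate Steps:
m(R, a) = R*a
f = 1/52 ≈ 0.019231
j(z, A) = 8*A (j(z, A) = -4*A*(-2) = 8*A)
r(E) = 1/(52*E)
(4948 - 2042)*(j(62, -51) + r(-4)) = (4948 - 2042)*(8*(-51) + (1/52)/(-4)) = 2906*(-408 + (1/52)*(-¼)) = 2906*(-408 - 1/208) = 2906*(-84865/208) = -123308845/104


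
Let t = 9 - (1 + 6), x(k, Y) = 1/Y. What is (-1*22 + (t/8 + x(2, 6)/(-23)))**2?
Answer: 36060025/76176 ≈ 473.38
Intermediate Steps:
t = 2 (t = 9 - 1*7 = 9 - 7 = 2)
(-1*22 + (t/8 + x(2, 6)/(-23)))**2 = (-1*22 + (2/8 + 1/(6*(-23))))**2 = (-22 + (2*(1/8) + (1/6)*(-1/23)))**2 = (-22 + (1/4 - 1/138))**2 = (-22 + 67/276)**2 = (-6005/276)**2 = 36060025/76176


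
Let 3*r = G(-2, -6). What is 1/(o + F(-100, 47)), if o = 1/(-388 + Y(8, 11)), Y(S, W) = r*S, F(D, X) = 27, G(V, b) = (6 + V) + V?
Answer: 1148/30993 ≈ 0.037041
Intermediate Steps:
G(V, b) = 6 + 2*V
r = ⅔ (r = (6 + 2*(-2))/3 = (6 - 4)/3 = (⅓)*2 = ⅔ ≈ 0.66667)
Y(S, W) = 2*S/3
o = -3/1148 (o = 1/(-388 + (⅔)*8) = 1/(-388 + 16/3) = 1/(-1148/3) = -3/1148 ≈ -0.0026132)
1/(o + F(-100, 47)) = 1/(-3/1148 + 27) = 1/(30993/1148) = 1148/30993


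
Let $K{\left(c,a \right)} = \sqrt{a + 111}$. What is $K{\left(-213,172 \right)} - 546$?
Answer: $-546 + \sqrt{283} \approx -529.18$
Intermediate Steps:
$K{\left(c,a \right)} = \sqrt{111 + a}$
$K{\left(-213,172 \right)} - 546 = \sqrt{111 + 172} - 546 = \sqrt{283} - 546 = -546 + \sqrt{283}$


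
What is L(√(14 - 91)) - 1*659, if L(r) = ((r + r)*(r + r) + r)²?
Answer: 94128 - 616*I*√77 ≈ 94128.0 - 5405.4*I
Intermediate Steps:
L(r) = (r + 4*r²)² (L(r) = ((2*r)*(2*r) + r)² = (4*r² + r)² = (r + 4*r²)²)
L(√(14 - 91)) - 1*659 = (√(14 - 91))²*(1 + 4*√(14 - 91))² - 1*659 = (√(-77))²*(1 + 4*√(-77))² - 659 = (I*√77)²*(1 + 4*(I*√77))² - 659 = -77*(1 + 4*I*√77)² - 659 = -659 - 77*(1 + 4*I*√77)²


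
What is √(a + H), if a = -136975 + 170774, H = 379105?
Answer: 2*√103226 ≈ 642.58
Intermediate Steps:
a = 33799
√(a + H) = √(33799 + 379105) = √412904 = 2*√103226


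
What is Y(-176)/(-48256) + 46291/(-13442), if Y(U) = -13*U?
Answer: -5443687/1559272 ≈ -3.4912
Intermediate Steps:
Y(-176)/(-48256) + 46291/(-13442) = -13*(-176)/(-48256) + 46291/(-13442) = 2288*(-1/48256) + 46291*(-1/13442) = -11/232 - 46291/13442 = -5443687/1559272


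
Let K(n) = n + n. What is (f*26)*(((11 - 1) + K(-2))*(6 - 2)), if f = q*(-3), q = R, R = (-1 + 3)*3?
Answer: -11232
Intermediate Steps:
R = 6 (R = 2*3 = 6)
q = 6
K(n) = 2*n
f = -18 (f = 6*(-3) = -18)
(f*26)*(((11 - 1) + K(-2))*(6 - 2)) = (-18*26)*(((11 - 1) + 2*(-2))*(6 - 2)) = -468*(10 - 4)*4 = -2808*4 = -468*24 = -11232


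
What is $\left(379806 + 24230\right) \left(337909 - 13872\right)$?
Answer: $130922613332$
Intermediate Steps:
$\left(379806 + 24230\right) \left(337909 - 13872\right) = 404036 \cdot 324037 = 130922613332$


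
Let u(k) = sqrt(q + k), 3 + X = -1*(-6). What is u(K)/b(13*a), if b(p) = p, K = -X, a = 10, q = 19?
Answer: 2/65 ≈ 0.030769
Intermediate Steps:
X = 3 (X = -3 - 1*(-6) = -3 + 6 = 3)
K = -3 (K = -1*3 = -3)
u(k) = sqrt(19 + k)
u(K)/b(13*a) = sqrt(19 - 3)/((13*10)) = sqrt(16)/130 = 4*(1/130) = 2/65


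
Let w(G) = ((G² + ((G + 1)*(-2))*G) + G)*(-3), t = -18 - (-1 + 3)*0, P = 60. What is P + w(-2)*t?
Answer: -48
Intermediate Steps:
t = -18 (t = -18 - 2*0 = -18 - 1*0 = -18 + 0 = -18)
w(G) = -3*G - 3*G² - 3*G*(-2 - 2*G) (w(G) = ((G² + ((1 + G)*(-2))*G) + G)*(-3) = ((G² + (-2 - 2*G)*G) + G)*(-3) = ((G² + G*(-2 - 2*G)) + G)*(-3) = (G + G² + G*(-2 - 2*G))*(-3) = -3*G - 3*G² - 3*G*(-2 - 2*G))
P + w(-2)*t = 60 + (3*(-2)*(1 - 2))*(-18) = 60 + (3*(-2)*(-1))*(-18) = 60 + 6*(-18) = 60 - 108 = -48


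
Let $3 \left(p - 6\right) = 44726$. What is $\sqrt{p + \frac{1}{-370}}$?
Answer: $\frac{\sqrt{18376357470}}{1110} \approx 122.13$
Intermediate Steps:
$p = \frac{44744}{3}$ ($p = 6 + \frac{1}{3} \cdot 44726 = 6 + \frac{44726}{3} = \frac{44744}{3} \approx 14915.0$)
$\sqrt{p + \frac{1}{-370}} = \sqrt{\frac{44744}{3} + \frac{1}{-370}} = \sqrt{\frac{44744}{3} - \frac{1}{370}} = \sqrt{\frac{16555277}{1110}} = \frac{\sqrt{18376357470}}{1110}$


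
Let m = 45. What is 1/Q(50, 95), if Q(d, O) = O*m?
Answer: 1/4275 ≈ 0.00023392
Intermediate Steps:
Q(d, O) = 45*O (Q(d, O) = O*45 = 45*O)
1/Q(50, 95) = 1/(45*95) = 1/4275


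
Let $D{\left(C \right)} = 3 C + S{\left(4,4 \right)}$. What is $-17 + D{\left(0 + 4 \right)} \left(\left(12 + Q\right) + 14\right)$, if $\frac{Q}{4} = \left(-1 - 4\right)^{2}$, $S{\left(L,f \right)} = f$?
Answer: $1999$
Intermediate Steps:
$Q = 100$ ($Q = 4 \left(-1 - 4\right)^{2} = 4 \left(-5\right)^{2} = 4 \cdot 25 = 100$)
$D{\left(C \right)} = 4 + 3 C$ ($D{\left(C \right)} = 3 C + 4 = 4 + 3 C$)
$-17 + D{\left(0 + 4 \right)} \left(\left(12 + Q\right) + 14\right) = -17 + \left(4 + 3 \left(0 + 4\right)\right) \left(\left(12 + 100\right) + 14\right) = -17 + \left(4 + 3 \cdot 4\right) \left(112 + 14\right) = -17 + \left(4 + 12\right) 126 = -17 + 16 \cdot 126 = -17 + 2016 = 1999$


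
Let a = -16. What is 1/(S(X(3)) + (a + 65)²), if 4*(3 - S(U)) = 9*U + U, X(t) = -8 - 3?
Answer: 2/4863 ≈ 0.00041127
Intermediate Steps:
X(t) = -11
S(U) = 3 - 5*U/2 (S(U) = 3 - (9*U + U)/4 = 3 - 5*U/2)
1/(S(X(3)) + (a + 65)²) = 1/((3 - 5/2*(-11)) + (-16 + 65)²) = 1/((3 + 55/2) + 49²) = 1/(61/2 + 2401) = 1/(4863/2) = 2/4863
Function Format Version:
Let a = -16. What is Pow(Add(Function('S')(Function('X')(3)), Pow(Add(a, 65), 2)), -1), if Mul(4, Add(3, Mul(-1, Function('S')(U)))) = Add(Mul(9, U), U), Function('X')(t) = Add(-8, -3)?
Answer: Rational(2, 4863) ≈ 0.00041127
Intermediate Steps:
Function('X')(t) = -11
Function('S')(U) = Add(3, Mul(Rational(-5, 2), U)) (Function('S')(U) = Add(3, Mul(Rational(-1, 4), Add(Mul(9, U), U))) = Add(3, Mul(Rational(-1, 4), Mul(10, U))) = Add(3, Mul(Rational(-5, 2), U)))
Pow(Add(Function('S')(Function('X')(3)), Pow(Add(a, 65), 2)), -1) = Pow(Add(Add(3, Mul(Rational(-5, 2), -11)), Pow(Add(-16, 65), 2)), -1) = Pow(Add(Add(3, Rational(55, 2)), Pow(49, 2)), -1) = Pow(Add(Rational(61, 2), 2401), -1) = Pow(Rational(4863, 2), -1) = Rational(2, 4863)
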